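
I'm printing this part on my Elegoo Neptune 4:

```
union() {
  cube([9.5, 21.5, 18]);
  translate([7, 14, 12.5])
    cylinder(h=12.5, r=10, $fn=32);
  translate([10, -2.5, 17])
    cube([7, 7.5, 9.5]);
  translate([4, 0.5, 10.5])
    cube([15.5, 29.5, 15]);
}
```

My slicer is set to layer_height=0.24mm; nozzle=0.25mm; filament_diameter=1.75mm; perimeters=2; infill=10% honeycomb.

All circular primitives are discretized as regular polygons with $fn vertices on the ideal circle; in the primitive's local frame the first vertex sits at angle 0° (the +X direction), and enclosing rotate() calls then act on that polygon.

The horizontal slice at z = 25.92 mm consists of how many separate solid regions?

1

At z = 25.92 mm: the cube does not reach this height (z outside [0, 18]); the cylinder at (7, 14) does not reach this height (z outside [12.5, 25]); the 7×7.5 cube at (10, -2.5) contributes its full rectangle; the cube at (4, 0.5) does not reach this height (z outside [10.5, 25.5]); Taking the union: only the 7×7.5 cube at (10, -2.5) is present, so the union is just that shape — 1 connected region. The result has 1 disconnected region.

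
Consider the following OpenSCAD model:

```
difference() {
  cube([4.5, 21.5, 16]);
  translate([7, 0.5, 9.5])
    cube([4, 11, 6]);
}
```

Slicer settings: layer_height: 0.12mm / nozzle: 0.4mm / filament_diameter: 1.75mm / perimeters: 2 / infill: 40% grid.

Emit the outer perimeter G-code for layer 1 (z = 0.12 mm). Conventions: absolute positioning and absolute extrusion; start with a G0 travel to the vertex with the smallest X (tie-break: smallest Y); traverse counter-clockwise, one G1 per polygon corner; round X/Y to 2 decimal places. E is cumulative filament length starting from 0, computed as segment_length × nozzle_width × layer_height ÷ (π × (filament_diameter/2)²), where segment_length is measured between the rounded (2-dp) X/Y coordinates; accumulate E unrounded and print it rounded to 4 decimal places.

At z = 0.12 mm: the cube is present — its section is the full 4.5×21.5 rectangle; the cube at (7, 0.5) is not intersected at this z (z outside [9.5, 15.5]); Taking the first minus the rest: none of the subtracted shapes is present at this height, so the 4.5×21.5 cube is unchanged — 1 connected region. The outline is a single polygon with 4 vertices. Extrusion per mm of travel: 0.4 × 0.12 / (π × 0.875²) = 0.019956. Accumulating E over each segment gives final E = 1.0377.

G0 X0.00 Y0.00 Z0.12
G1 X4.50 Y0.00 E0.0898
G1 X4.50 Y21.50 E0.5189
G1 X0.00 Y21.50 E0.6087
G1 X0.00 Y0.00 E1.0377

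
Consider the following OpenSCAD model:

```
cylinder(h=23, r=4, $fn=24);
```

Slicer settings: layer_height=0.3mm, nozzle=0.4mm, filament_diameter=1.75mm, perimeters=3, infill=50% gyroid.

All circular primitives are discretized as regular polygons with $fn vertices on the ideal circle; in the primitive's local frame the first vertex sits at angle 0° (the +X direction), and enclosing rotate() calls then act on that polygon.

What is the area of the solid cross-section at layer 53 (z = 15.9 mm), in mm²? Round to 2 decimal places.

49.69 mm²

At z = 15.9 mm: the cylinder: section is a regular 24-gon, circumradius r=4 (area = (24/2)·4.000²·sin(360°/24) = 49.69 mm²). Overall, the cross-section is a single solid region. Net area = 49.69 mm².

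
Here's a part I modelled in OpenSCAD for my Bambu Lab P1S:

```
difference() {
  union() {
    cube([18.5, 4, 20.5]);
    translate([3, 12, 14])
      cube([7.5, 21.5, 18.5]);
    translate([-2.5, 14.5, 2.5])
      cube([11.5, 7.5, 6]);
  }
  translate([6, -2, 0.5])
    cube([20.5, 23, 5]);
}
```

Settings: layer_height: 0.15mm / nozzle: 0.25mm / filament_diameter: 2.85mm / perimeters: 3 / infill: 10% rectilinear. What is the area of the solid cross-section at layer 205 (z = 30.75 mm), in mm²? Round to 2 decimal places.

At z = 30.75 mm: the cube does not reach this height (z outside [0, 20.5]); the cube at (3, 12) is present — its section is the full 7.5×21.5 rectangle (area 161.25 mm²); the cube at (-2.5, 14.5) is absent (z outside [2.5, 8.5]); Merging all regions: only the 7.5×21.5 cube at (3, 12) is present, so the union is just that shape — area = 161.25 mm²; the cube at (6, -2) does not reach this height (z outside [0.5, 5.5]); After the difference (first − rest): none of the subtracted shapes is present at this height, so that combined region is unchanged — area = 161.25 mm². Overall, the cross-section is a single solid region. Net area = 161.25 mm².

161.25 mm²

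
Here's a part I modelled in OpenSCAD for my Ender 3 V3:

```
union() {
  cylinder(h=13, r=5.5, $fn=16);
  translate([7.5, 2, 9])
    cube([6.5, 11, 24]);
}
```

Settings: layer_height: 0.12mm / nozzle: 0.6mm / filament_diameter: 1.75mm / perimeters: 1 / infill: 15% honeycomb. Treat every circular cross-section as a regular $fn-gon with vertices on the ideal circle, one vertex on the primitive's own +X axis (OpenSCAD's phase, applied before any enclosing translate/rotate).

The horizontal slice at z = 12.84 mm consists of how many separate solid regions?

At z = 12.84 mm: the r=5.5 cylinder contributes a regular 16-gon of circumradius 5.5; the 6.5×11 cube at (7.5, 2) contributes its full rectangle; Combining (union): the 2 present regions are separate (no shared area or edge), so areas and boundary lengths simply add and each stays a separate island — 2 connected regions. The result has 2 disconnected regions.

2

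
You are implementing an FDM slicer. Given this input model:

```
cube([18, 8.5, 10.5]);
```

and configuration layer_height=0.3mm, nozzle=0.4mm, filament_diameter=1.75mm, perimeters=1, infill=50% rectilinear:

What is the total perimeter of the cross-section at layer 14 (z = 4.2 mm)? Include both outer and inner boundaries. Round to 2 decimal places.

At z = 4.2 mm: the cube (footprint 18×8.5) is included at this height (perimeter 53.00 mm). Overall, the cross-section is a single solid region. Total boundary length (outer) = 53.00 mm.

53.00 mm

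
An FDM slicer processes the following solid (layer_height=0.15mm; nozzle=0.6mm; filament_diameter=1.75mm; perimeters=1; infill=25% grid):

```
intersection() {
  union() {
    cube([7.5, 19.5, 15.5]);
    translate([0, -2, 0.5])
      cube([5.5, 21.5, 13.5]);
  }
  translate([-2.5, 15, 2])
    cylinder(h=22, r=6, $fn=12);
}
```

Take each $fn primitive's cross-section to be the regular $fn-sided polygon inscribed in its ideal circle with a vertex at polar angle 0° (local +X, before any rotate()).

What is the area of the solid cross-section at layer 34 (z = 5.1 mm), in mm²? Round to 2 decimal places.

25.05 mm²

At z = 5.1 mm: the 7.5×19.5 cube contributes its full rectangle (area 146.25 mm²); the 5.5×21.5 cube at (0, -2) contributes its full rectangle (area 118.25 mm²); Combining (union): the regions partially overlap — summed areas 264.50 mm² minus the doubly-counted overlap 107.25 mm² gives 157.25 mm² — area = 157.25 mm²; the cylinder at (-2.5, 15): section is a regular 12-gon, circumradius r=6 (area = (12/2)·6.000²·sin(360°/12) = 108.00 mm²); Keeping only the common overlap: the r=6 cylinder at (-2.5, 15) partially overlaps the result so far; clipping to the common part keeps 25.05 mm² — area = 25.05 mm². Overall, the cross-section is a single solid region. Net area = 25.05 mm².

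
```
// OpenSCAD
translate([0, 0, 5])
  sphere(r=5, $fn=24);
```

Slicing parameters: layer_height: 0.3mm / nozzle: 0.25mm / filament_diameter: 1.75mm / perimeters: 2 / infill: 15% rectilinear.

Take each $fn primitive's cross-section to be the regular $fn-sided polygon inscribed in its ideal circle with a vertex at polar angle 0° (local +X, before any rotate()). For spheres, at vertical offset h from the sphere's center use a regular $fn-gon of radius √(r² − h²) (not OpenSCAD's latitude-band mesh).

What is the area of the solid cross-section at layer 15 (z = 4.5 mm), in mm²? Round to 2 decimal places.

76.87 mm²

At z = 4.5 mm: the r=5 sphere contributes a regular 24-gon of circumradius √(5²−0.5²) = 4.975 (area = (24/2)·4.975²·sin(360°/24) = 76.87 mm²). Overall, the cross-section is a single solid region. Net area = 76.87 mm².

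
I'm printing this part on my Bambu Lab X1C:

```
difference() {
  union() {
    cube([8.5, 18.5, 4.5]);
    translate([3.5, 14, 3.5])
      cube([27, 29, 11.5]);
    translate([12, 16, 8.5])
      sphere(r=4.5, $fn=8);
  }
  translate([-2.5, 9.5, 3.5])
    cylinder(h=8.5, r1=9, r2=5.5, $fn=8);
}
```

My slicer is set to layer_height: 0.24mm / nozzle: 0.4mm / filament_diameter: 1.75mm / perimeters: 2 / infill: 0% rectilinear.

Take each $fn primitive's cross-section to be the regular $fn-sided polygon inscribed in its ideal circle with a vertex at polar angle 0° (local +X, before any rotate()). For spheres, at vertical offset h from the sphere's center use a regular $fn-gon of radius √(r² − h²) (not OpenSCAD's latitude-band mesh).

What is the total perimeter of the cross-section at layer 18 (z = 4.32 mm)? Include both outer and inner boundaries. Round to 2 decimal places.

At z = 4.32 mm: the cube is present — its section is the full 8.5×18.5 rectangle (perimeter 54.00 mm); the cube at (3.5, 14) (footprint 27×29) is included at this height (perimeter 112.00 mm); the r=4.5 sphere at (12, 16) contributes a regular 8-gon of circumradius √(4.5²−4.18²) = 1.667 (perimeter = 2·8·1.667·sin(180°/8) = 10.20 mm); Merging all regions: the regions partially overlap (shared area 30.36 mm²), so the edge portions inside another operand are dropped and the merged outline is re-measured after clipping — boundary = 147.00 mm; the cone at (-2.5, 9.5): at t=0.096 of its height the radius interpolates to r₁+(r₂−r₁)t = 8.662, giving a regular 8-gon of that circumradius (perimeter = 2·8·8.662·sin(180°/8) = 53.04 mm); Taking the first minus the rest: starting from that combined region, the cone at (-2.5, 9.5) partially overlaps it — only the 65.39 mm² overlap (of its 212.23 mm²) is removed, clipping the outline — boundary = 152.85 mm. Overall, the cross-section is a single solid region. Total boundary length (outer) = 152.85 mm.

152.85 mm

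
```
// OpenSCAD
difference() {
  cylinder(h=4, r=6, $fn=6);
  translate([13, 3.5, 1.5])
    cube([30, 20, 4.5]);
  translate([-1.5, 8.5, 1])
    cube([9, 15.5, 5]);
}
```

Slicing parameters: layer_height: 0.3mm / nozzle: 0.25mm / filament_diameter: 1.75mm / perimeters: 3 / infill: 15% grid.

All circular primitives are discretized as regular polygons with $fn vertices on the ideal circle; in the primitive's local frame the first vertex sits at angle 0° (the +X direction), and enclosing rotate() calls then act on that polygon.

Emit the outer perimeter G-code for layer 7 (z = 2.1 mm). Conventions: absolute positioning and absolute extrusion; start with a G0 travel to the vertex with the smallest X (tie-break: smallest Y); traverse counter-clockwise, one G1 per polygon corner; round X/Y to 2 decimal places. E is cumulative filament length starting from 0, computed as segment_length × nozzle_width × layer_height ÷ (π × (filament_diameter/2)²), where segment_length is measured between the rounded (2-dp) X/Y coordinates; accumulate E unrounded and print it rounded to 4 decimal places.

At z = 2.1 mm: the cylinder: section is a regular 6-gon, circumradius r=6; the cube at (13, 3.5) (footprint 30×20) is included at this height; the cube at (-1.5, 8.5) (footprint 9×15.5) is included at this height; After the difference (first − rest): starting from the r=6 cylinder, the 30×20 cube at (13, 3.5) misses the remaining region (no effect); the 9×15.5 cube at (-1.5, 8.5) misses the remaining region (no effect) — 1 connected region. The outline is a single polygon with 6 vertices. Extrusion per mm of travel: 0.25 × 0.3 / (π × 0.875²) = 0.031181. Accumulating E over each segment gives final E = 1.1229.

G0 X-6.00 Y0.00 Z2.10
G1 X-3.00 Y-5.20 E0.1872
G1 X3.00 Y-5.20 E0.3743
G1 X6.00 Y0.00 E0.5615
G1 X3.00 Y5.20 E0.7487
G1 X-3.00 Y5.20 E0.9358
G1 X-6.00 Y0.00 E1.1229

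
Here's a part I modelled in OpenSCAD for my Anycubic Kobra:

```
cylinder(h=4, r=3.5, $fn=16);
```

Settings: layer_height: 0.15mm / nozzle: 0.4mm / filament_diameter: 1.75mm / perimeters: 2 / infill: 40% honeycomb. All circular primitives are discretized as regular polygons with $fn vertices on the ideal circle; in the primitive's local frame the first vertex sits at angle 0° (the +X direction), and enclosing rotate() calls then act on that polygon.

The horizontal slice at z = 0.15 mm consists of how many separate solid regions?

At z = 0.15 mm: the r=3.5 cylinder gives a regular 16-gon of circumradius 3.5 (constant along its height). The result has 1 disconnected region.

1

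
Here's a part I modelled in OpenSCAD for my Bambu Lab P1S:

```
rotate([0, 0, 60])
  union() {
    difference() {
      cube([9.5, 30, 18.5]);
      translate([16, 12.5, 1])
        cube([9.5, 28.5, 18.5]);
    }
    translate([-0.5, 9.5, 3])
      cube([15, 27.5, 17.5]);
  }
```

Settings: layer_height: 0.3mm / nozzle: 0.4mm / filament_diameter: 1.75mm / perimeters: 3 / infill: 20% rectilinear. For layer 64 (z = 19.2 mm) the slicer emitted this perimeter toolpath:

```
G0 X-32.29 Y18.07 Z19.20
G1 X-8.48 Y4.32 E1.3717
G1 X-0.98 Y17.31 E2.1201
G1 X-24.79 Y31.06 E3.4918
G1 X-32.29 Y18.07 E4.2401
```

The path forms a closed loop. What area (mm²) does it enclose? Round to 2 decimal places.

412.42 mm²

Apply the shoelace formula to the sequence of (X, Y) vertices; enclosed area = 412.42 mm².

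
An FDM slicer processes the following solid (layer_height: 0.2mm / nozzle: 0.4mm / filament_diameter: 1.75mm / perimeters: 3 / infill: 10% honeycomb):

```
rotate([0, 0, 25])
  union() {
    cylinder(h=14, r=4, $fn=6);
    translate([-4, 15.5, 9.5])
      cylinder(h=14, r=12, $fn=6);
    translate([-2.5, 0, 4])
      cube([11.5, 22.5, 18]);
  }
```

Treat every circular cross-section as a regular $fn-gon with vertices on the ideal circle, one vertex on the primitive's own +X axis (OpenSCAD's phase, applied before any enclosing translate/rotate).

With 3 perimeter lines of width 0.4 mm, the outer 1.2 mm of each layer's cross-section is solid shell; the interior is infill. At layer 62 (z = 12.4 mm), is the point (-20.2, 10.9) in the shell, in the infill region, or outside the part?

At z = 12.4 mm: the r=4 cylinder gives a regular 6-gon of circumradius 4 (constant along its height); the r=12 cylinder at (-4, 15.5) contributes a regular 6-gon of circumradius 12; the cube at (-2.5, 0) (footprint 11.5×22.5) is included at this height; Combining (union): the regions partially overlap (shared area 156.13 mm²), so overlapping operands fuse into one piece — 1 connected region; (whole slice rotated 25° about Z — lengths, areas and connectivity unchanged). Overall, the cross-section is a single solid region. Undo the 25° rotation: the query point maps to (-13.701, 18.416) in the un-rotated model frame. The nearest boundary edge runs (-16.00, 15.50)→(-10.00, 25.89); distance from the point to it = 0.53 mm. The point is inside the cross-section, 0.53 mm from the nearest boundary — within the 1.2 mm shell band (3 × 0.4).

shell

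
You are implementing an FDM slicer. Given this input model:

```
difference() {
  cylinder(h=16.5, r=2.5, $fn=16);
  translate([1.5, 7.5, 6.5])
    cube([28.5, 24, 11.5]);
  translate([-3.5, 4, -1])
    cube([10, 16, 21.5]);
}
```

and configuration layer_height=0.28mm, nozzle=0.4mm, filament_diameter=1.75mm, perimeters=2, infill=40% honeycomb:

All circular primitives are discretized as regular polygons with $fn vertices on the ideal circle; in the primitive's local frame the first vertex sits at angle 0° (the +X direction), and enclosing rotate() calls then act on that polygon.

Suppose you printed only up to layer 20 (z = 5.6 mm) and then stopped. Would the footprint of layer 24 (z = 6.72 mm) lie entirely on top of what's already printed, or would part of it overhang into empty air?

Compare the two slices. At z = 5.6: the r=2.5 cylinder gives a regular 16-gon of circumradius 2.5 (constant along its height) (area = (16/2)·2.500²·sin(360°/16) = 19.13 mm²); the cube at (1.5, 7.5) is not intersected at this z (z outside [6.5, 18]); the 10×16 cube at (-3.5, 4) contributes its full rectangle (area 160.00 mm²); After the difference (first − rest): starting from the r=2.5 cylinder (19.13 mm²), the 10×16 cube at (-3.5, 4) misses the remaining region (no effect) — area = 19.13 mm². At z = 6.72: the r=2.5 cylinder gives a regular 16-gon of circumradius 2.5 (constant along its height) (area = (16/2)·2.500²·sin(360°/16) = 19.13 mm²); the 28.5×24 cube at (1.5, 7.5) contributes its full rectangle (area 684.00 mm²); the cube at (-3.5, 4) is present — its section is the full 10×16 rectangle (area 160.00 mm²); Subtracting the remaining from the first: starting from the r=2.5 cylinder (19.13 mm²), the 28.5×24 cube at (1.5, 7.5) misses the remaining region (no effect); the 10×16 cube at (-3.5, 4) misses the remaining region (no effect) — area = 19.13 mm². Checking containment: the cross-section at z = 6.72 is a subset of the cross-section at z = 5.6.

entirely on top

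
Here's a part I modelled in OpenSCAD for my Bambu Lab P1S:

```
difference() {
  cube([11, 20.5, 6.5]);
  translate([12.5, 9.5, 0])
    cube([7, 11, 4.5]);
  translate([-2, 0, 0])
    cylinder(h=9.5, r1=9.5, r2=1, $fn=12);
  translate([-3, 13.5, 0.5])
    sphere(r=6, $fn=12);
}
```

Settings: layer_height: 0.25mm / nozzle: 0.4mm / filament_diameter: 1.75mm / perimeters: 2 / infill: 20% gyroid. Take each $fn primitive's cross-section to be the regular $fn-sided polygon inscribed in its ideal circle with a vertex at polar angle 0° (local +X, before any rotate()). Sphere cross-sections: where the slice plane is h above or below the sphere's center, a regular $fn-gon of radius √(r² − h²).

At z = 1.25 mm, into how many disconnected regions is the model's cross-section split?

At z = 1.25 mm: the 11×20.5 cube contributes its full rectangle; the 7×11 cube at (12.5, 9.5) contributes its full rectangle; the cone at (-2, 0) contributes a regular 12-gon of circumradius 8.382 (interpolated between r1=9.5 and r2=1 at t=0.132); the r=6 sphere at (-3, 13.5) contributes a regular 12-gon of circumradius √(6²−0.75²) = 5.953; Subtracting the remaining from the first: starting from the 11×20.5 cube, the 7×11 cube at (12.5, 9.5) misses the remaining region (no effect); the cone at (-2, 0) partially overlaps it — only the 36.46 mm² overlap (of its 210.75 mm²) is removed, clipping the outline; the r=6 sphere at (-3, 13.5) partially overlaps it — only the 19.85 mm² overlap (of its 106.31 mm²) is removed, clipping the outline — 1 connected region. The result has 1 disconnected region.

1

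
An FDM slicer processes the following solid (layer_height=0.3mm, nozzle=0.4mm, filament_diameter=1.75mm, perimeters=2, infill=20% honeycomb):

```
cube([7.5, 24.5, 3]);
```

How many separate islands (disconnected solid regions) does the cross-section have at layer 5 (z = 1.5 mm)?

At z = 1.5 mm: the cube is present — its section is the full 7.5×24.5 rectangle. Overall, the cross-section is a single solid region. Island count = 1.

1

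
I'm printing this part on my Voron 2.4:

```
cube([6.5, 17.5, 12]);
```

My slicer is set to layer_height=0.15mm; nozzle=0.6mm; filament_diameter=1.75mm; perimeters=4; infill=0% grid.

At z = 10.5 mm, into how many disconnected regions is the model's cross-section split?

1

At z = 10.5 mm: the 6.5×17.5 cube contributes its full rectangle. The result has 1 disconnected region.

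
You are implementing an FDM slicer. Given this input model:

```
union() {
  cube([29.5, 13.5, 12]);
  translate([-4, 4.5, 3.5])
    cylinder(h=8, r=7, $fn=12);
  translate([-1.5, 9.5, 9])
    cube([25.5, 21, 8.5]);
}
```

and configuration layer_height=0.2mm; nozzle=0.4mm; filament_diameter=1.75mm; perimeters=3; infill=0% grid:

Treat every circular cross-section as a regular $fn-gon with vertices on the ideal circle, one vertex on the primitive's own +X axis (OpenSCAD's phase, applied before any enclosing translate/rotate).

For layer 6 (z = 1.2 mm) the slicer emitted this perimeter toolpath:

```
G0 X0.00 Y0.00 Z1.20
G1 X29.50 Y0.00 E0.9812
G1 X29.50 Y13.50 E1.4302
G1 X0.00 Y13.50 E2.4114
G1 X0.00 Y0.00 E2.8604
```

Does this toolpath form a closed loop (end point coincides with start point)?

yes

Start point (G0): (0.00, 0.00). End point (last G1): the path returns to the start — closed.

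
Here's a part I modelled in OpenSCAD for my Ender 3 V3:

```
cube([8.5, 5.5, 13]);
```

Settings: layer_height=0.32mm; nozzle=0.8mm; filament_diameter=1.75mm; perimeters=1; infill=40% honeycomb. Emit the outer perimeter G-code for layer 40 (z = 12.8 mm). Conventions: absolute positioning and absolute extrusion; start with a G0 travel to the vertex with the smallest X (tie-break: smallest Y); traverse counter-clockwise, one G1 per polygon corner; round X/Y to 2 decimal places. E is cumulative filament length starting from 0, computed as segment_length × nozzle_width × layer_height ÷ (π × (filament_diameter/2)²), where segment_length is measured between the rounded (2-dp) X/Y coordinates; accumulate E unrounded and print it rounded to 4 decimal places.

At z = 12.8 mm: the 8.5×5.5 cube contributes its full rectangle. The outline is a single polygon with 4 vertices. Extrusion per mm of travel: 0.8 × 0.32 / (π × 0.875²) = 0.106432. Accumulating E over each segment gives final E = 2.9801.

G0 X0.00 Y0.00 Z12.80
G1 X8.50 Y0.00 E0.9047
G1 X8.50 Y5.50 E1.4901
G1 X0.00 Y5.50 E2.3947
G1 X0.00 Y0.00 E2.9801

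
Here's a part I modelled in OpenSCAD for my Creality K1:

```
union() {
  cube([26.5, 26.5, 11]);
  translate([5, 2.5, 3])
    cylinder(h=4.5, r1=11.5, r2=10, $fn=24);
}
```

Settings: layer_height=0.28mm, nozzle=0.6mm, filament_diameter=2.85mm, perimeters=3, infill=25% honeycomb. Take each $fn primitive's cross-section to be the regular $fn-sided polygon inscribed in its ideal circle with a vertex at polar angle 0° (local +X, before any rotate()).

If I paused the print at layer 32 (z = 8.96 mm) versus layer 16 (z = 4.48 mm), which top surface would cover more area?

layer 16 (z = 4.48 mm)

Layer 32 (z = 8.96): the 26.5×26.5 cube contributes its full rectangle (area 702.25 mm²); the cone at (5, 2.5) does not reach this height (z outside [3, 7.5]); Taking the union: only the 26.5×26.5 cube is present, so the union is just that shape — area = 702.25 mm². So its area = 702.25 mm². Layer 16 (z = 4.48): the 26.5×26.5 cube contributes its full rectangle (area 702.25 mm²); the cone at (5, 2.5): at t=0.329 of its height the radius interpolates to r₁+(r₂−r₁)t = 11.007, giving a regular 24-gon of that circumradius (area = (24/2)·11.007²·sin(360°/24) = 376.26 mm²); Combining (union): the regions partially overlap — summed areas 1078.51 mm² minus the doubly-counted overlap 186.40 mm² gives 892.11 mm² — area = 892.11 mm². So its area = 892.11 mm². Layer 16 is larger (892.11 vs 702.25 mm²).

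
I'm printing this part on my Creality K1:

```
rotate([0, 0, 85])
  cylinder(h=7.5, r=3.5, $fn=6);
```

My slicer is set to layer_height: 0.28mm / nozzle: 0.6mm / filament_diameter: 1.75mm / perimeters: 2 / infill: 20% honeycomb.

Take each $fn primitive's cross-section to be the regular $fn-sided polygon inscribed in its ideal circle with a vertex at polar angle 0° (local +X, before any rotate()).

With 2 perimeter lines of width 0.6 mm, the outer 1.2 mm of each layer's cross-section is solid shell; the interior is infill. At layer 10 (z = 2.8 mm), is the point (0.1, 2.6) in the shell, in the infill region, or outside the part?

At z = 2.8 mm: the r=3.5 cylinder contributes a regular 6-gon of circumradius 3.5; (rotated 85° about Z; rotation is an isometry so areas/perimeters/island counts are preserved). Overall, the cross-section is a single solid region. Undo the 85° rotation: the query point maps to (2.599, 0.127) in the un-rotated model frame. The nearest boundary edge runs (3.50, 0.00)→(1.75, 3.03); distance from the point to it = 0.72 mm. The point is inside the cross-section, 0.72 mm from the nearest boundary — within the 1.2 mm shell band (2 × 0.6).

shell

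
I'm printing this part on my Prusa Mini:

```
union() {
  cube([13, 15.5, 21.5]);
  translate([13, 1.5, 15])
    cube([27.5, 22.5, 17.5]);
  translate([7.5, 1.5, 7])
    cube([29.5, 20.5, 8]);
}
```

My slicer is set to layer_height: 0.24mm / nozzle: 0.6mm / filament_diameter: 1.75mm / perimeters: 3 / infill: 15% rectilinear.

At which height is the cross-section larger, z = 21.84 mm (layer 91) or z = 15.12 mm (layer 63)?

layer 63 (z = 15.12 mm)

Layer 91 (z = 21.84): the cube does not reach this height (z outside [0, 21.5]); the cube at (13, 1.5) is present — its section is the full 27.5×22.5 rectangle (area 618.75 mm²); the cube at (7.5, 1.5) is not intersected at this z (z outside [7, 15]); Merging all regions: only the 27.5×22.5 cube at (13, 1.5) is present, so the union is just that shape — area = 618.75 mm². So its area = 618.75 mm². Layer 63 (z = 15.12): the 13×15.5 cube contributes its full rectangle (area 201.50 mm²); the 27.5×22.5 cube at (13, 1.5) contributes its full rectangle (area 618.75 mm²); the cube at (7.5, 1.5) is absent (z outside [7, 15]); Taking the union: the 2 present regions share edge segments without overlapping in area, so areas simply add but the touching pieces fuse into one outline (the shared edge portions become interior and drop out of the boundary) — area = 820.25 mm². So its area = 820.25 mm². Layer 63 is larger (820.25 vs 618.75 mm²).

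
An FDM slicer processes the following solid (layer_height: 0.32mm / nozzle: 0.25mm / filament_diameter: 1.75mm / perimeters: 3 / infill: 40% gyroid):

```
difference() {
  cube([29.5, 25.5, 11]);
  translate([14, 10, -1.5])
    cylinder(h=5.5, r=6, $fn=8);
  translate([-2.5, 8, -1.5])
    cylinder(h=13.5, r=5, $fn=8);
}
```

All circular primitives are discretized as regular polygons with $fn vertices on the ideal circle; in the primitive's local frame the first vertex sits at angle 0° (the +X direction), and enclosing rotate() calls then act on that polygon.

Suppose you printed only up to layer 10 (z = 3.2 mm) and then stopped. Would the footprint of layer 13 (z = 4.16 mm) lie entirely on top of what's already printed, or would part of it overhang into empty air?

part overhangs

Compare the two slices. At z = 3.2: the 29.5×25.5 cube contributes its full rectangle (area 752.25 mm²); the r=6 cylinder at (14, 10) gives a regular 8-gon of circumradius 6 (constant along its height) (area = (8/2)·6.000²·sin(360°/8) = 101.82 mm²); the r=5 cylinder at (-2.5, 8) gives a regular 8-gon of circumradius 5 (constant along its height) (area = (8/2)·5.000²·sin(360°/8) = 70.71 mm²); Subtracting the remaining from the first: starting from the 29.5×25.5 cube (752.25 mm²), the r=6 cylinder at (14, 10) lies wholly inside it (removes its full 101.82 mm² and its 36.74 mm outline becomes a hole wall); the r=5 cylinder at (-2.5, 8) partially overlaps it — only the 12.94 mm² overlap (of its 70.71 mm²) is removed, clipping the outline — area = 637.48 mm². At z = 4.16: the cube is present — its section is the full 29.5×25.5 rectangle (area 752.25 mm²); the cylinder at (14, 10) is absent (z outside [-1.5, 4]); the r=5 cylinder at (-2.5, 8) contributes a regular 8-gon of circumradius 5 (area = (8/2)·5.000²·sin(360°/8) = 70.71 mm²); Taking the first minus the rest: starting from the 29.5×25.5 cube (752.25 mm²), the r=5 cylinder at (-2.5, 8) partially overlaps it — only the 12.94 mm² overlap (of its 70.71 mm²) is removed, clipping the outline — area = 739.31 mm². Checking containment: at z = 4.16 the cross-section extends beyond the z = 3.2 cross-section by about 101.82 mm².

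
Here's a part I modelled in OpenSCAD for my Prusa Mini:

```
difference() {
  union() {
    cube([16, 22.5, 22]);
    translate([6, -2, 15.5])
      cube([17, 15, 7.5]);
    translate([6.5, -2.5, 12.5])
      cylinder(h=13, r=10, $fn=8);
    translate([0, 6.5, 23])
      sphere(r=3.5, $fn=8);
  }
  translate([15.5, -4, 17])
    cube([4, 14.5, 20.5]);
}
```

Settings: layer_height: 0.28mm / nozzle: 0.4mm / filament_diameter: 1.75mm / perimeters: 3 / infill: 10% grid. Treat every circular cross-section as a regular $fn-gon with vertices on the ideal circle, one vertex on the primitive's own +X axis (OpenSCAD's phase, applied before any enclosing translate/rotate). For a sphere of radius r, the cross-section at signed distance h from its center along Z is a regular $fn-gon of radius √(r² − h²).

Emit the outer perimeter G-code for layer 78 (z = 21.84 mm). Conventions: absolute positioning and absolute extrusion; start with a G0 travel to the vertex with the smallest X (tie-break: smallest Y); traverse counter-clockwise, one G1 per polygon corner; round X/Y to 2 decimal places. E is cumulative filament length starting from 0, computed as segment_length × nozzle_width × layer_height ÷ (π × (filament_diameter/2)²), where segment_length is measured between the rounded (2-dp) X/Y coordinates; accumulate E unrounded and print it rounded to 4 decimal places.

G0 X-3.50 Y-2.50 Z21.84
G1 X-0.57 Y-9.57 E0.3564
G1 X6.50 Y-12.50 E0.7127
G1 X13.57 Y-9.57 E1.0691
G1 X15.88 Y-4.00 E1.3499
G1 X15.50 Y-4.00 E1.3676
G1 X15.50 Y10.50 E2.0427
G1 X19.50 Y10.50 E2.2290
G1 X19.50 Y-2.00 E2.8110
G1 X23.00 Y-2.00 E2.9740
G1 X23.00 Y13.00 E3.6725
G1 X16.00 Y13.00 E3.9984
G1 X16.00 Y22.50 E4.4408
G1 X0.00 Y22.50 E5.1858
G1 X0.00 Y9.80 E5.7772
G1 X-2.33 Y8.83 E5.8947
G1 X-3.30 Y6.50 E6.0122
G1 X-2.33 Y4.17 E6.1297
G1 X-0.97 Y3.60 E6.1984
G1 X-3.50 Y-2.50 E6.5059

At z = 21.84 mm: the cube (footprint 16×22.5) is included at this height; the 17×15 cube at (6, -2) contributes its full rectangle; the cylinder at (6.5, -2.5): section is a regular 8-gon, circumradius r=10; the r=3.5 sphere at (0, 6.5) contributes a regular 8-gon of circumradius √(3.5²−1.16²) = 3.302; Merging all regions: the regions partially overlap (shared area 253.20 mm²), so overlapping operands fuse into one piece — 1 connected region; the 4×14.5 cube at (15.5, -4) contributes its full rectangle; Taking the first minus the rest: starting from the result so far, the 4×14.5 cube at (15.5, -4) partially overlaps it — only the 51.48 mm² overlap (of its 58.00 mm²) is removed, clipping the outline — 1 connected region. The outline is a single polygon with 19 vertices. Extrusion per mm of travel: 0.4 × 0.28 / (π × 0.875²) = 0.046564. Accumulating E over each segment gives final E = 6.5059.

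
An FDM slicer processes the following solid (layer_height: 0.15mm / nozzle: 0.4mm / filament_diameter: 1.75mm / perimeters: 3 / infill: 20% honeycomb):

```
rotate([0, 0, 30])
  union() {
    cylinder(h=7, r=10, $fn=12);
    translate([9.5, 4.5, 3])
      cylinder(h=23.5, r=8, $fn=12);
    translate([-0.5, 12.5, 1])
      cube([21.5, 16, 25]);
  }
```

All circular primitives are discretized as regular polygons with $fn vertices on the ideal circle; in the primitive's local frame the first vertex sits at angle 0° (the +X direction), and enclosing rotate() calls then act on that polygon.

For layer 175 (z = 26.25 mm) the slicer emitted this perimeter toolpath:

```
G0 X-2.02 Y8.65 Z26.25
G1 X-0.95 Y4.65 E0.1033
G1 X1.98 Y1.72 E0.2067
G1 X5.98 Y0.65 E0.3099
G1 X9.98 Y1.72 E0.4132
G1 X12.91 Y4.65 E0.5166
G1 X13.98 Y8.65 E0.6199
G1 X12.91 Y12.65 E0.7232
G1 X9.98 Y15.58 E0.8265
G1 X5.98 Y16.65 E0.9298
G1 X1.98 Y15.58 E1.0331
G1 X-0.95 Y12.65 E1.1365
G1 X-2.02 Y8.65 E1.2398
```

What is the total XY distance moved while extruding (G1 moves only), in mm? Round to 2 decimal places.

49.70 mm

Sum the Euclidean lengths of each G1 segment: total = 49.70 mm.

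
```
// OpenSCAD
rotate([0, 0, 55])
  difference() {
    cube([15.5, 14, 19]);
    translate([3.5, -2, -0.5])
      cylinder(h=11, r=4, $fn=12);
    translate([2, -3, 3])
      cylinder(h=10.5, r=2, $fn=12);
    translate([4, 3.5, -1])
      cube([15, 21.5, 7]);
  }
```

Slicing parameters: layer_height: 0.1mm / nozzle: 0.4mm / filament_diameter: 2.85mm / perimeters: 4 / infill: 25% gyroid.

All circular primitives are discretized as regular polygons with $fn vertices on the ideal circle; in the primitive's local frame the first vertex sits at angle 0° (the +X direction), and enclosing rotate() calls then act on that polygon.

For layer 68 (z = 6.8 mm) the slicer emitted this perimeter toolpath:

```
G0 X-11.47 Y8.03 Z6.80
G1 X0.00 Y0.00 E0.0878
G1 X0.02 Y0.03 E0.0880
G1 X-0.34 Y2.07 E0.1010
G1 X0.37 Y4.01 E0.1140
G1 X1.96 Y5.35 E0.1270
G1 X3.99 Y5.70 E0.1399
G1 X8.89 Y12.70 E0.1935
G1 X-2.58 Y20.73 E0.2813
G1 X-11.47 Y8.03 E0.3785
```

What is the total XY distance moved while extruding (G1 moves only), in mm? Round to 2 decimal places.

Sum the Euclidean lengths of each G1 segment: total = 60.36 mm.

60.36 mm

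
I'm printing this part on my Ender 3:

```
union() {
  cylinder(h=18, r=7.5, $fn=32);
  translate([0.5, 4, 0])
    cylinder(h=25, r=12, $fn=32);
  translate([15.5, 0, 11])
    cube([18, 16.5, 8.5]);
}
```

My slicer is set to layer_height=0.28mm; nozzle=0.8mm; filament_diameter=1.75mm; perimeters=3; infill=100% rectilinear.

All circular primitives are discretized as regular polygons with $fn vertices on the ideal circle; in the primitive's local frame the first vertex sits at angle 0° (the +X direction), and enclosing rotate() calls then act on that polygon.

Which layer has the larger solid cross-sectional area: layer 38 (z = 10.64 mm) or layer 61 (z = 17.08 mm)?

Layer 38 (z = 10.64): the cylinder: section is a regular 32-gon, circumradius r=7.5 (area = (32/2)·7.500²·sin(360°/32) = 175.58 mm²); the cylinder at (0.5, 4): section is a regular 32-gon, circumradius r=12 (area = (32/2)·12.000²·sin(360°/32) = 449.49 mm²); the cube at (15.5, 0) is absent (z outside [11, 19.5]); Combining (union): the r=7.5 cylinder lies entirely inside the r=12 cylinder at (0.5, 4), so the union is just the r=12 cylinder at (0.5, 4) — area = 449.49 mm². So its area = 449.49 mm². Layer 61 (z = 17.08): the r=7.5 cylinder contributes a regular 32-gon of circumradius 7.5 (area = (32/2)·7.500²·sin(360°/32) = 175.58 mm²); the cylinder at (0.5, 4): section is a regular 32-gon, circumradius r=12 (area = (32/2)·12.000²·sin(360°/32) = 449.49 mm²); the cube at (15.5, 0) is present — its section is the full 18×16.5 rectangle (area 297.00 mm²); Combining (union): the regions partially overlap — summed areas 922.07 mm² minus the doubly-counted overlap 175.58 mm² gives 746.49 mm² — area = 746.49 mm². So its area = 746.49 mm². Layer 61 is larger (746.49 vs 449.49 mm²).

layer 61 (z = 17.08 mm)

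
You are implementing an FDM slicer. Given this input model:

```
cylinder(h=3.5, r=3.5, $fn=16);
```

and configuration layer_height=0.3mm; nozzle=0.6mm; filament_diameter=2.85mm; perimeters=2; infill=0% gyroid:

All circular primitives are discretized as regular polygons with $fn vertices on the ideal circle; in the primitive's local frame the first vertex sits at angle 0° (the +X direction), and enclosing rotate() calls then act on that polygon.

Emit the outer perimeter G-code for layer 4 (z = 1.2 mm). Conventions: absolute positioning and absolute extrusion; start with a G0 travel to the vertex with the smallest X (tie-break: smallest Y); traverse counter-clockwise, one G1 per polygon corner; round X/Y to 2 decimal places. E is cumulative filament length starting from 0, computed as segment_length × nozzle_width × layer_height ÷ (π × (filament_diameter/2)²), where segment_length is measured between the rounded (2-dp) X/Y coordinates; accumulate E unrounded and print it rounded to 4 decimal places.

G0 X-3.50 Y0.00 Z1.20
G1 X-3.23 Y-1.34 E0.0386
G1 X-2.47 Y-2.47 E0.0770
G1 X-1.34 Y-3.23 E0.1154
G1 X0.00 Y-3.50 E0.1540
G1 X1.34 Y-3.23 E0.1926
G1 X2.47 Y-2.47 E0.2310
G1 X3.23 Y-1.34 E0.2694
G1 X3.50 Y0.00 E0.3080
G1 X3.23 Y1.34 E0.3465
G1 X2.47 Y2.47 E0.3850
G1 X1.34 Y3.23 E0.4234
G1 X0.00 Y3.50 E0.4620
G1 X-1.34 Y3.23 E0.5005
G1 X-2.47 Y2.47 E0.5390
G1 X-3.23 Y1.34 E0.5774
G1 X-3.50 Y0.00 E0.6159

At z = 1.2 mm: the r=3.5 cylinder gives a regular 16-gon of circumradius 3.5 (constant along its height). The outline is a single polygon with 16 vertices. Extrusion per mm of travel: 0.6 × 0.3 / (π × 1.425²) = 0.028216. Accumulating E over each segment gives final E = 0.6159.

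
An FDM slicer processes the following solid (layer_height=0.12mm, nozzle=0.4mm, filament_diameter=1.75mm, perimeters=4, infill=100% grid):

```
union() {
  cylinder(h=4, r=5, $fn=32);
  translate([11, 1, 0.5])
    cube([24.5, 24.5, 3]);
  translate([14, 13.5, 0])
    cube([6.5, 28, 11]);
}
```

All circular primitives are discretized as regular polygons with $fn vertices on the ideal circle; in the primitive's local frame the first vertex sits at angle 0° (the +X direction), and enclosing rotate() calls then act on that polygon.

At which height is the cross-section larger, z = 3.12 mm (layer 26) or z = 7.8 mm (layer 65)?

Layer 26 (z = 3.12): the r=5 cylinder contributes a regular 32-gon of circumradius 5 (area = (32/2)·5.000²·sin(360°/32) = 78.04 mm²); the 24.5×24.5 cube at (11, 1) contributes its full rectangle (area 600.25 mm²); the cube at (14, 13.5) is present — its section is the full 6.5×28 rectangle (area 182.00 mm²); Combining (union): the regions partially overlap — summed areas 860.29 mm² minus the doubly-counted overlap 78.00 mm² gives 782.29 mm² — area = 782.29 mm². So its area = 782.29 mm². Layer 65 (z = 7.8): the cylinder is not intersected at this z (z outside [0, 4]); the cube at (11, 1) is not intersected at this z (z outside [0.5, 3.5]); the cube at (14, 13.5) (footprint 6.5×28) is included at this height (area 182.00 mm²); Combining (union): only the 6.5×28 cube at (14, 13.5) is present, so the union is just that shape — area = 182.00 mm². So its area = 182.00 mm². Layer 26 is larger (782.29 vs 182.00 mm²).

layer 26 (z = 3.12 mm)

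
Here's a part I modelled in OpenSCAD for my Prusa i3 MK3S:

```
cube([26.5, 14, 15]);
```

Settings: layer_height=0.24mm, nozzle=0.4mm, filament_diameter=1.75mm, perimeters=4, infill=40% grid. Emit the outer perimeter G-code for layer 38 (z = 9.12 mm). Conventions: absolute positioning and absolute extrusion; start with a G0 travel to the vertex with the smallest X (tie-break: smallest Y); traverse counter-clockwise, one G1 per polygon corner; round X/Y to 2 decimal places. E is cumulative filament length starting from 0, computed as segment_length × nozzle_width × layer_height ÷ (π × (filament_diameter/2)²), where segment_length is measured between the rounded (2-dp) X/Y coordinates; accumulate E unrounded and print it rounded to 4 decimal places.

G0 X0.00 Y0.00 Z9.12
G1 X26.50 Y0.00 E1.0577
G1 X26.50 Y14.00 E1.6164
G1 X0.00 Y14.00 E2.6741
G1 X0.00 Y0.00 E3.2329

At z = 9.12 mm: the 26.5×14 cube contributes its full rectangle. The outline is a single polygon with 4 vertices. Extrusion per mm of travel: 0.4 × 0.24 / (π × 0.875²) = 0.039912. Accumulating E over each segment gives final E = 3.2329.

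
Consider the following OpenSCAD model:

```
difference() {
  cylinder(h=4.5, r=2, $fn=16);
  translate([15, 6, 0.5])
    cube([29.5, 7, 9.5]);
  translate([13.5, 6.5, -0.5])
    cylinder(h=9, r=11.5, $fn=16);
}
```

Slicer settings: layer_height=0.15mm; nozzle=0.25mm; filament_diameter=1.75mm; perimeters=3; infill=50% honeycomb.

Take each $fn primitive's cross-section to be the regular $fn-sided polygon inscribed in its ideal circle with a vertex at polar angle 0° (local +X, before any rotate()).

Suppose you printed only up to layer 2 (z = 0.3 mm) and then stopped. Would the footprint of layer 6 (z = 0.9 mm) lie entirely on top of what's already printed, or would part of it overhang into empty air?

Compare the two slices. At z = 0.3: the cylinder: section is a regular 16-gon, circumradius r=2 (area = (16/2)·2.000²·sin(360°/16) = 12.25 mm²); the cube at (15, 6) does not reach this height (z outside [0.5, 10]); the r=11.5 cylinder at (13.5, 6.5) contributes a regular 16-gon of circumradius 11.5 (area = (16/2)·11.500²·sin(360°/16) = 404.88 mm²); Taking the first minus the rest: starting from the r=2 cylinder (12.25 mm²), the r=11.5 cylinder at (13.5, 6.5) misses the remaining region (no effect) — area = 12.25 mm². At z = 0.9: the r=2 cylinder contributes a regular 16-gon of circumradius 2 (area = (16/2)·2.000²·sin(360°/16) = 12.25 mm²); the cube at (15, 6) (footprint 29.5×7) is included at this height (area 206.50 mm²); the r=11.5 cylinder at (13.5, 6.5) contributes a regular 16-gon of circumradius 11.5 (area = (16/2)·11.500²·sin(360°/16) = 404.88 mm²); Subtracting the remaining from the first: starting from the r=2 cylinder (12.25 mm²), the 29.5×7 cube at (15, 6) misses the remaining region (no effect); the r=11.5 cylinder at (13.5, 6.5) misses the remaining region (no effect) — area = 12.25 mm². Checking containment: the cross-section at z = 0.9 is a subset of the cross-section at z = 0.3.

entirely on top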